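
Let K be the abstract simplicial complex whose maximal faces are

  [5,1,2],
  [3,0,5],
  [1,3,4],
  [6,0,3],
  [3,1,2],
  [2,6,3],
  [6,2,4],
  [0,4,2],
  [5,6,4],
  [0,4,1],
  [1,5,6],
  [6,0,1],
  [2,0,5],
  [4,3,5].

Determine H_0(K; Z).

Take the total order 0 < 1 < 2 < 3 < 4 < 5 < 6 on the vertex set. Then K (dimension 2) consists of the simplices:

  0-simplices (7): [0], [1], [2], [3], [4], [5], [6]
  1-simplices (21): [0,1], [0,2], [0,3], [0,4], [0,5], [0,6], [1,2], [1,3], [1,4], [1,5], [1,6], [2,3], [2,4], [2,5], [2,6], [3,4], [3,5], [3,6], [4,5], [4,6], [5,6]
  2-simplices (14): [0,1,4], [0,1,6], [0,2,4], [0,2,5], [0,3,5], [0,3,6], [1,2,3], [1,2,5], [1,3,4], [1,5,6], [2,3,6], [2,4,6], [3,4,5], [4,5,6]

so the chain groups are C_0 ≅ Z^7, C_1 ≅ Z^21, C_2 ≅ Z^14.

Boundary ∂_1: C_1 → C_0 sends each edge [p,q] (with p < q) to q − p. For instance
  ∂[4,5] = [5] − [4].
This gives a 7×21 integer matrix of rank 6; reducing to Smith normal form yields diagonal entries (1,1,1,1,1,1).

∂_2: C_2 → C_1 acts by ∂[p,q,r] = [q,r] − [p,r] + [p,q]. For instance
  ∂[3,4,5] = [4,5] − [3,5] + [3,4],
  ∂[0,1,6] = [1,6] − [0,6] + [0,1].
The 21×14 boundary matrix has rank 13 and Smith normal form diag(1,1,1,1,1,1,1,1,1,1,1,1,1).

Reading off H_k = ker ∂_k / im ∂_{k+1}:

  H_0: rank C_0 − rank ∂_1 = 7 − 6 = 1, and the invariant factors of ∂_1 are all 1, so H_0 = Z.

H_0 = Z.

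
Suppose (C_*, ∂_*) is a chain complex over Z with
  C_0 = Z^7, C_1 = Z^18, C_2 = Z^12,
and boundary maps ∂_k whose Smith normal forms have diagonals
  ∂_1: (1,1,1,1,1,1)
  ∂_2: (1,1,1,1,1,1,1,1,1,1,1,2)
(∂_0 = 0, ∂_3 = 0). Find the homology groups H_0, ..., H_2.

H_0 = Z,  H_1 = Z/2,  H_2 = 0.

H_0: b_0 = 7 − 0 − 6 = 1; torsion from ∂_1 factors > 1: none. So H_0 = Z.
H_1: b_1 = 18 − 6 − 12 = 0; torsion from ∂_2 factors > 1: [2]. So H_1 = Z/2.
H_2: b_2 = 12 − 12 − 0 = 0; torsion from ∂_3 factors > 1: none. So H_2 = 0.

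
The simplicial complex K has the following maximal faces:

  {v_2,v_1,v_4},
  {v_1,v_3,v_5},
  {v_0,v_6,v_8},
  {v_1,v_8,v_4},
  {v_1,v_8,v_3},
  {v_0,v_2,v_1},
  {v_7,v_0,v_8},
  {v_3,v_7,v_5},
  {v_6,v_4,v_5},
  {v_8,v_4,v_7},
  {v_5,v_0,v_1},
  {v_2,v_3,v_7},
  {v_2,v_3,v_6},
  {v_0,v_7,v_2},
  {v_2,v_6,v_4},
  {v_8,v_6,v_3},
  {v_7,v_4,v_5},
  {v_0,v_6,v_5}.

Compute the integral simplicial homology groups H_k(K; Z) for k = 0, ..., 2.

We work with the vertex ordering v_0 < v_1 < v_2 < v_3 < v_4 < v_5 < v_6 < v_7 < v_8. The simplices of K, each written with vertices in increasing order, are:

  0-simplices (9): [v_0], [v_1], [v_2], [v_3], [v_4], [v_5], [v_6], [v_7], [v_8]
  1-simplices (27): (27 of them)
  2-simplices (18): (18 of them)

so the chain groups are C_0 ≅ Z^9, C_1 ≅ Z^27, C_2 ≅ Z^18.

The boundary map ∂_1: C_1 → C_0 maps an edge to its endpoints' difference, ∂[p,q] = q − p. For instance
  ∂[v_6,v_8] = [v_8] − [v_6].
This gives a 9×27 integer matrix of rank 8; reducing to Smith normal form yields diagonal entries (1,1,1,1,1,1,1,1).

Boundary ∂_2: C_2 → C_1 sends each 2-simplex [p,q,r] to [q,r] − [p,r] + [p,q]. For instance
  ∂[v_0,v_7,v_8] = [v_7,v_8] − [v_0,v_8] + [v_0,v_7],
  ∂[v_0,v_5,v_6] = [v_5,v_6] − [v_0,v_6] + [v_0,v_5].
The 27×18 boundary matrix has rank 17 and Smith normal form diag(1,1,1,1,1,1,1,1,1,1,1,1,1,1,1,1,1).

Reading off H_k = ker ∂_k / im ∂_{k+1}:

  H_0: rank C_0 − rank ∂_1 = 9 − 8 = 1, and the invariant factors of ∂_1 are all 1, so H_0 = Z.
  H_1: rank ker ∂_1 − rank ∂_2 = (27 − 8) − 17 = 2, and the invariant factors of ∂_2 are all 1, so H_1 = Z^2.
  H_2: rank ker ∂_2 − rank ∂_3 = (18 − 17) − 0 = 1, and there is no ∂_3, so H_2 = Z.

(K is a triangulation of the torus T^2.)

H_0 ≅ Z,  H_1 ≅ Z^2,  H_2 ≅ Z.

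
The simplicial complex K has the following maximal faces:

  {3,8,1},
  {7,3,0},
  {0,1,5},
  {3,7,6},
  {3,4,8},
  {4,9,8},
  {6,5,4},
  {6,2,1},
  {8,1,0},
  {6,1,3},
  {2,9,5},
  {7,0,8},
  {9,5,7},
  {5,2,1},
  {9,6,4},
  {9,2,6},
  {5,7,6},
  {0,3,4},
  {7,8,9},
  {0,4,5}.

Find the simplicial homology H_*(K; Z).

Take the total order 0 < 1 < 2 < 3 < 4 < 5 < 6 < 7 < 8 < 9 on the vertex set. Then K (dimension 2) consists of the simplices:

  0-simplices (10): [0], [1], [2], [3], [4], [5], [6], [7], [8], [9]
  1-simplices (30): (30 of them)
  2-simplices (20): (20 of them)

giving chain groups C_0 ≅ Z^10, C_1 ≅ Z^30, C_2 ≅ Z^20.

The boundary map ∂_1: C_1 → C_0 is given by ∂[p,q] = [q] − [p].
The 10×30 boundary matrix has rank 9 and Smith normal form diag(1,1,1,1,1,1,1,1,1).

The boundary map ∂_2: C_2 → C_1 maps a triangle to the signed sum of its edges. For instance
  ∂[1,3,8] = [3,8] − [1,8] + [1,3],
  ∂[4,8,9] = [8,9] − [4,9] + [4,8].
The 30×20 boundary matrix has rank 20 and Smith normal form diag(1,1,1,1,1,1,1,1,1,1,1,1,1,1,1,1,1,1,1,2).

Reading off H_k = ker ∂_k / im ∂_{k+1}:

  H_0: rank C_0 − rank ∂_1 = 10 − 9 = 1, and the invariant factors of ∂_1 are all 1, so H_0 ≅ Z.
  H_1: rank ker ∂_1 − rank ∂_2 = (30 − 9) − 20 = 1, and ∂_2 has invariant factor 2 > 1, so H_1 ≅ Z ⊕ Z/2.
  H_2: rank ker ∂_2 − rank ∂_3 = (20 − 20) − 0 = 0, and there is no ∂_3, so H_2 ≅ 0.

(K is a triangulation of the Klein bottle.)

H_0 = Z,  H_1 = Z ⊕ Z/2,  H_2 = 0.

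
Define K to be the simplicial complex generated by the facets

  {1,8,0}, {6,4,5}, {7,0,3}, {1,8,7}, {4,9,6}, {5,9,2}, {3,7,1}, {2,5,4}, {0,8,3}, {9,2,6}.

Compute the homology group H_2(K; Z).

H_2 ≅ 0.

K has 10 vertices, 20 edges, 10 triangles.
rank ∂_2 = 10, rank ∂_3 = 0 ⇒ b_2 = 10 − 10 − 0 = 0. So H_2 ≅ 0.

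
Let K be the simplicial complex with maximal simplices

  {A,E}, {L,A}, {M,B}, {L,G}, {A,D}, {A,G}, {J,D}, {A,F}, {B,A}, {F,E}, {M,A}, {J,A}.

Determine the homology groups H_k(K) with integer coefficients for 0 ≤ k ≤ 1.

Fix the vertex order A < B < D < E < F < G < J < L < M and write every simplex with vertices in increasing order. Then dim K = 1 and the simplices of K are:

  0-simplices (9): A, B, D, E, F, G, J, L, M
  1-simplices (12): AB, AD, AE, AF, AG, AJ, AL, AM, BM, DJ, EF, GL

Hence C_0 ≅ Z^9, C_1 ≅ Z^12.

The boundary map ∂_1: C_1 → C_0 maps an edge to its endpoints' difference, ∂[p,q] = q − p.
The resulting 9×12 matrix has rank 8, and its Smith normal form has invariant factors (1,1,1,1,1,1,1,1).

Now H_k = ker ∂_k / im ∂_{k+1}, so:

  H_0: rank C_0 − rank ∂_1 = 9 − 8 = 1, and the invariant factors of ∂_1 are all 1, so H_0 = Z.
  H_1: rank ker ∂_1 − rank ∂_2 = (12 − 8) − 0 = 4, and there is no ∂_2, so H_1 = Z^4.

(K is a triangulation of a wedge of 4 circles.)

H_0 = Z,  H_1 = Z^4.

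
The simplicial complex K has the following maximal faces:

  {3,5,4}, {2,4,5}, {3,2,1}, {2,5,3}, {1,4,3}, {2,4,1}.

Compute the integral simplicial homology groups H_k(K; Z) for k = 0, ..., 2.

H_0 = Z,  H_1 = 0,  H_2 = Z.

K has 5 vertices, 9 edges, 6 triangles.
rank ∂_0 = 0, rank ∂_1 = 4 ⇒ b_0 = 5 − 0 − 4 = 1; all invariant factors of ∂_1 are 1 so no torsion. So H_0 ≅ Z.
rank ∂_1 = 4, rank ∂_2 = 5 ⇒ b_1 = 9 − 4 − 5 = 0; all invariant factors of ∂_2 are 1 so no torsion. So H_1 ≅ 0.
rank ∂_2 = 5, rank ∂_3 = 0 ⇒ b_2 = 6 − 5 − 0 = 1. So H_2 ≅ Z.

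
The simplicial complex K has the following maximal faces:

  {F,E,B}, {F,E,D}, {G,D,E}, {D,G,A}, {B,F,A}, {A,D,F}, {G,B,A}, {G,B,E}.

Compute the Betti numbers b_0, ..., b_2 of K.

Take the total order A < B < D < E < F < G on the vertex set. Then K (dimension 2) consists of the simplices:

  0-simplices (6): A, B, D, E, F, G
  1-simplices (12): AB, AD, AF, AG, BE, BF, BG, DE, DF, DG, EF, EG
  2-simplices (8): ABF, ABG, ADF, ADG, BEF, BEG, DEF, DEG

Hence C_0 ≅ Z^6, C_1 ≅ Z^12, C_2 ≅ Z^8.

Boundary ∂_1: C_1 → C_0 is given by ∂[p,q] = [q] − [p].
The 6×12 boundary matrix has rank 5 and Smith normal form diag(1,1,1,1,1).

The boundary map ∂_2: C_2 → C_1 sends each 2-simplex [p,q,r] to [q,r] − [p,r] + [p,q]. For instance
  ∂DEG = EG − DG + DE,
  ∂BEF = EF − BF + BE.
As a 12×8 matrix over Z this has rank 7, with invariant factors (1,1,1,1,1,1,1).

Reading off H_k = ker ∂_k / im ∂_{k+1}:

  H_0: rank C_0 − rank ∂_1 = 6 − 5 = 1, and the invariant factors of ∂_1 are all 1, so H_0 = Z.
  H_1: rank ker ∂_1 − rank ∂_2 = (12 − 5) − 7 = 0, and the invariant factors of ∂_2 are all 1, so H_1 = 0.
  H_2: rank ker ∂_2 − rank ∂_3 = (8 − 7) − 0 = 1, and there is no ∂_3, so H_2 = Z.

(K is a triangulation of the 2-sphere S^2.)

Hence the Betti numbers are b_0 = 1, b_1 = 0, b_2 = 1.

b_0 = 1, b_1 = 0, b_2 = 1.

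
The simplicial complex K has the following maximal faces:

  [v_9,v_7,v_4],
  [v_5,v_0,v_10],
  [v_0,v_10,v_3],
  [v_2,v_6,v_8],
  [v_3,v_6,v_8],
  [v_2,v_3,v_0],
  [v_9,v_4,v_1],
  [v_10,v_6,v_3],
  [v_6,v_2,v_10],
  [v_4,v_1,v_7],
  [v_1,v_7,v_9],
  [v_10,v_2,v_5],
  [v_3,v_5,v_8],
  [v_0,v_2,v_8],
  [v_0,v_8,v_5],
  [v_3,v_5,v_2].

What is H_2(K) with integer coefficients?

H_2 ≅ Z.

K has 11 vertices, 24 edges, 16 triangles.
rank ∂_2 = 15, rank ∂_3 = 0 ⇒ b_2 = 16 − 15 − 0 = 1. So H_2 ≅ Z.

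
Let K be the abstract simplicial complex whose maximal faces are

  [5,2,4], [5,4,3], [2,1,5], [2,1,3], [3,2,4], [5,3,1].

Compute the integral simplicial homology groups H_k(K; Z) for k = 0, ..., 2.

We work with the vertex ordering 1 < 2 < 3 < 4 < 5. The simplices of K, each written with vertices in increasing order, are:

  0-simplices (5): [1], [2], [3], [4], [5]
  1-simplices (9): [1,2], [1,3], [1,5], [2,3], [2,4], [2,5], [3,4], [3,5], [4,5]
  2-simplices (6): [1,2,3], [1,2,5], [1,3,5], [2,3,4], [2,4,5], [3,4,5]

so the chain groups are C_0 ≅ Z^5, C_1 ≅ Z^9, C_2 ≅ Z^6.

Boundary ∂_1: C_1 → C_0 sends each edge [p,q] (with p < q) to q − p.
The 5×9 boundary matrix has rank 4 and Smith normal form diag(1,1,1,1).

Boundary ∂_2: C_2 → C_1 maps a triangle to the signed sum of its edges. For instance
  ∂[3,4,5] = [4,5] − [3,5] + [3,4],
  ∂[2,3,4] = [3,4] − [2,4] + [2,3].
The resulting 9×6 matrix has rank 5, and its Smith normal form has invariant factors (1,1,1,1,1).

Reading off H_k = ker ∂_k / im ∂_{k+1}:

  H_0: rank C_0 − rank ∂_1 = 5 − 4 = 1, and the invariant factors of ∂_1 are all 1, so H_0 = Z.
  H_1: rank ker ∂_1 − rank ∂_2 = (9 − 4) − 5 = 0, and the invariant factors of ∂_2 are all 1, so H_1 = 0.
  H_2: rank ker ∂_2 − rank ∂_3 = (6 − 5) − 0 = 1, and there is no ∂_3, so H_2 = Z.

As a check, the Euler characteristic is 5 − 9 + 6 = 2, which agrees with 1 − 0 + 1 = 2.

H_0 = Z,  H_1 = 0,  H_2 = Z.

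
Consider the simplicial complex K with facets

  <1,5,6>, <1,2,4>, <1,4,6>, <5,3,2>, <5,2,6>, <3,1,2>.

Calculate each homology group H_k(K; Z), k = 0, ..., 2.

We work with the vertex ordering 1 < 2 < 3 < 4 < 5 < 6. The simplices of K, each written with vertices in increasing order, are:

  0-simplices (6): [1], [2], [3], [4], [5], [6]
  1-simplices (12): [1,2], [1,3], [1,4], [1,5], [1,6], [2,3], [2,4], [2,5], [2,6], [3,5], [4,6], [5,6]
  2-simplices (6): [1,2,3], [1,2,4], [1,4,6], [1,5,6], [2,3,5], [2,5,6]

so the chain groups are C_0 ≅ Z^6, C_1 ≅ Z^12, C_2 ≅ Z^6.

∂_1: C_1 → C_0 sends each edge [p,q] (with p < q) to q − p. For instance
  ∂[3,5] = [5] − [3].
The resulting 6×12 matrix has rank 5, and its Smith normal form has invariant factors (1,1,1,1,1).

∂_2: C_2 → C_1 sends each 2-simplex [p,q,r] to [q,r] − [p,r] + [p,q]. For instance
  ∂[1,5,6] = [5,6] − [1,6] + [1,5],
  ∂[1,4,6] = [4,6] − [1,6] + [1,4].
The resulting 12×6 matrix has rank 6, and its Smith normal form has invariant factors (1,1,1,1,1,1).

Computing H_k = (kernel of ∂_k) / (image of ∂_{k+1}):

  H_0: rank C_0 − rank ∂_1 = 6 − 5 = 1, and the invariant factors of ∂_1 are all 1, so H_0 = Z.
  H_1: rank ker ∂_1 − rank ∂_2 = (12 − 5) − 6 = 1, and the invariant factors of ∂_2 are all 1, so H_1 = Z.
  H_2: rank ker ∂_2 − rank ∂_3 = (6 − 6) − 0 = 0, and there is no ∂_3, so H_2 = 0.

(K is a triangulation of the cylinder S^1 x I.)

H_0 = Z,  H_1 = Z,  H_2 = 0.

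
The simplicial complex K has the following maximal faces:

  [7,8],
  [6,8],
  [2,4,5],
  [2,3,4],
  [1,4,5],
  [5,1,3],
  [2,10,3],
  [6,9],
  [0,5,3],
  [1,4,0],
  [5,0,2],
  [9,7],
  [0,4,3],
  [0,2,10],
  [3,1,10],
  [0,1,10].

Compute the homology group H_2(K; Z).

Fix the vertex order 0 < 1 < 2 < 3 < 4 < 5 < 6 < 7 < 8 < 9 < 10 and write every simplex with vertices in increasing order. Then dim K = 2 and the simplices of K are:

  0-simplices (11): [0], [1], [2], [3], [4], [5], [6], [7], [8], [9], [10]
  1-simplices (22): [0,1], [0,2], [0,3], [0,4], [0,5], [0,10], [1,3], [1,4], [1,5], [1,10], [2,3], [2,4], [2,5], [2,10], [3,4], [3,5], [3,10], [4,5], [6,8], [6,9], [7,8], [7,9]
  2-simplices (12): [0,1,4], [0,1,10], [0,2,5], [0,2,10], [0,3,4], [0,3,5], [1,3,5], [1,3,10], [1,4,5], [2,3,4], [2,3,10], [2,4,5]

so the chain groups are C_0 ≅ Z^11, C_1 ≅ Z^22, C_2 ≅ Z^12.

The boundary map ∂_1: C_1 → C_0 sends each edge [p,q] (with p < q) to q − p. For instance
  ∂[2,10] = [10] − [2].
The resulting 11×22 matrix has rank 9, and its Smith normal form has invariant factors (1,1,1,1,1,1,1,1,1).

∂_2: C_2 → C_1 sends each 2-simplex [p,q,r] to [q,r] − [p,r] + [p,q]. For instance
  ∂[0,3,4] = [3,4] − [0,4] + [0,3],
  ∂[2,3,4] = [3,4] − [2,4] + [2,3].
The 22×12 boundary matrix has rank 12 and Smith normal form diag(1,1,1,1,1,1,1,1,1,1,1,2).

Computing H_k = (kernel of ∂_k) / (image of ∂_{k+1}):

  H_2: rank ker ∂_2 − rank ∂_3 = (12 − 12) − 0 = 0, and there is no ∂_3, so H_2 = 0.

H_2 ≅ 0.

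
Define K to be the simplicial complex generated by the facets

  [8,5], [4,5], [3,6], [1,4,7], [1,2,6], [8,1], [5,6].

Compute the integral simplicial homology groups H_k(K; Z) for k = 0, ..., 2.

Order the vertices as 1 < 2 < 3 < 4 < 5 < 6 < 7 < 8. Listing each simplex with vertices in this order, K has dimension 2 with simplices:

  0-simplices (8): [1], [2], [3], [4], [5], [6], [7], [8]
  1-simplices (11): [1,2], [1,4], [1,6], [1,7], [1,8], [2,6], [3,6], [4,5], [4,7], [5,6], [5,8]
  2-simplices (2): [1,2,6], [1,4,7]

giving chain groups C_0 ≅ Z^8, C_1 ≅ Z^11, C_2 ≅ Z^2.

Boundary ∂_1: C_1 → C_0 maps an edge to its endpoints' difference, ∂[p,q] = q − p.
The resulting 8×11 matrix has rank 7, and its Smith normal form has invariant factors (1,1,1,1,1,1,1).

∂_2: C_2 → C_1 sends each 2-simplex [p,q,r] to [q,r] − [p,r] + [p,q]. For instance
  ∂[1,4,7] = [4,7] − [1,7] + [1,4],
  ∂[1,2,6] = [2,6] − [1,6] + [1,2].
This gives a 11×2 integer matrix of rank 2; reducing to Smith normal form yields diagonal entries (1,1).

Now H_k = ker ∂_k / im ∂_{k+1}, so:

  H_0: rank C_0 − rank ∂_1 = 8 − 7 = 1, and the invariant factors of ∂_1 are all 1, so H_0 ≅ Z.
  H_1: rank ker ∂_1 − rank ∂_2 = (11 − 7) − 2 = 2, and the invariant factors of ∂_2 are all 1, so H_1 ≅ Z^2.
  H_2: rank ker ∂_2 − rank ∂_3 = (2 − 2) − 0 = 0, and there is no ∂_3, so H_2 ≅ 0.

As a check, the Euler characteristic is 8 − 11 + 2 = -1, which agrees with 1 − 2 + 0 = -1.

H_0 = Z,  H_1 = Z^2,  H_2 = 0.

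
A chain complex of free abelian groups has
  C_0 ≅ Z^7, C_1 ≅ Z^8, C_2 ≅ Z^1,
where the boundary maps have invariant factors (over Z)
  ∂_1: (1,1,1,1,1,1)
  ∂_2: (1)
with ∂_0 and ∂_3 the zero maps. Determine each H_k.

H_0: b_0 = 7 − 0 − 6 = 1; torsion from ∂_1 factors > 1: none. So H_0 ≅ Z.
H_1: b_1 = 8 − 6 − 1 = 1; torsion from ∂_2 factors > 1: none. So H_1 ≅ Z.
H_2: b_2 = 1 − 1 − 0 = 0; torsion from ∂_3 factors > 1: none. So H_2 ≅ 0.

H_0 ≅ Z,  H_1 ≅ Z,  H_2 = 0.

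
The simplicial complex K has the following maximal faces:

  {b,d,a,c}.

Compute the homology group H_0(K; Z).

Order the vertices as a < b < c < d. Listing each simplex with vertices in this order, K has dimension 3 with simplices:

  0-simplices (4): a, b, c, d
  1-simplices (6): ab, ac, ad, bc, bd, cd
  2-simplices (4): abc, abd, acd, bcd
  3-simplices (1): abcd

giving chain groups C_0 ≅ Z^4, C_1 ≅ Z^6, C_2 ≅ Z^4, C_3 ≅ Z^1.

∂_1: C_1 → C_0 is given by ∂[p,q] = [q] − [p].
As a 4×6 matrix over Z this has rank 3, with invariant factors (1,1,1).

∂_2: C_2 → C_1 sends each 2-simplex [p,q,r] to [q,r] − [p,r] + [p,q]. For instance
  ∂abc = bc − ac + ab,
  ∂abd = bd − ad + ab.
This gives a 6×4 integer matrix of rank 3; reducing to Smith normal form yields diagonal entries (1,1,1).

The boundary map ∂_3: C_3 → C_2 sends each 3-simplex σ to the alternating sum Σ_i (−1)^i (σ with its i-th vertex removed). For instance
  ∂abcd = bcd − acd + abd − abc.
This gives a 4×1 integer matrix of rank 1; reducing to Smith normal form yields diagonal entries (1).

From H_k ≅ ker(∂_k) / im(∂_{k+1}) we obtain:

  H_0: rank C_0 − rank ∂_1 = 4 − 3 = 1, and the invariant factors of ∂_1 are all 1, so H_0 ≅ Z.

(K is a triangulation of the 3-simplex.)

H_0 = Z.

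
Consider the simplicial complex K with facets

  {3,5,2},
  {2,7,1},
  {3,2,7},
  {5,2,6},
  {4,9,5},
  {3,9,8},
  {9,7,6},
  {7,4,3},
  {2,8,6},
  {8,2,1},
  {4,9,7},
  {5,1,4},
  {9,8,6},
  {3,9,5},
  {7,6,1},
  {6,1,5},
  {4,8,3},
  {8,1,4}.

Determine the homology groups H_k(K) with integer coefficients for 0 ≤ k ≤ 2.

H_0 = Z,  H_1 = Z × Z/2,  H_2 = 0.

Order the vertices as 1 < 2 < 3 < 4 < 5 < 6 < 7 < 8 < 9. Listing each simplex with vertices in this order, K has dimension 2 with simplices:

  0-simplices (9): [1], [2], [3], [4], [5], [6], [7], [8], [9]
  1-simplices (27): (27 of them)
  2-simplices (18): [1,2,7], [1,2,8], [1,4,5], [1,4,8], [1,5,6], [1,6,7], [2,3,5], [2,3,7], [2,5,6], [2,6,8], [3,4,7], [3,4,8], [3,5,9], [3,8,9], [4,5,9], [4,7,9], [6,7,9], [6,8,9]

so the chain groups are C_0 ≅ Z^9, C_1 ≅ Z^27, C_2 ≅ Z^18.

The boundary map ∂_1: C_1 → C_0 sends each edge [p,q] (with p < q) to q − p.
The 9×27 boundary matrix has rank 8 and Smith normal form diag(1,1,1,1,1,1,1,1).

The boundary map ∂_2: C_2 → C_1 acts by ∂[p,q,r] = [q,r] − [p,r] + [p,q]. For instance
  ∂[1,5,6] = [5,6] − [1,6] + [1,5],
  ∂[4,5,9] = [5,9] − [4,9] + [4,5].
The 27×18 boundary matrix has rank 18 and Smith normal form diag(1,1,1,1,1,1,1,1,1,1,1,1,1,1,1,1,1,2).

Reading off H_k = ker ∂_k / im ∂_{k+1}:

  H_0: rank C_0 − rank ∂_1 = 9 − 8 = 1, and the invariant factors of ∂_1 are all 1, so H_0 = Z.
  H_1: rank ker ∂_1 − rank ∂_2 = (27 − 8) − 18 = 1, and ∂_2 has invariant factor 2 > 1, so H_1 = Z × Z/2.
  H_2: rank ker ∂_2 − rank ∂_3 = (18 − 18) − 0 = 0, and there is no ∂_3, so H_2 = 0.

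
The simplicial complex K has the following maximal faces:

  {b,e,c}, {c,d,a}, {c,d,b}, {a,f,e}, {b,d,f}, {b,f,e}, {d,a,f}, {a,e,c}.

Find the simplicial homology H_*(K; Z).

K has 6 vertices, 12 edges, 8 triangles.
rank ∂_0 = 0, rank ∂_1 = 5 ⇒ b_0 = 6 − 0 − 5 = 1; all invariant factors of ∂_1 are 1 so no torsion. So H_0 = Z.
rank ∂_1 = 5, rank ∂_2 = 7 ⇒ b_1 = 12 − 5 − 7 = 0; all invariant factors of ∂_2 are 1 so no torsion. So H_1 = 0.
rank ∂_2 = 7, rank ∂_3 = 0 ⇒ b_2 = 8 − 7 − 0 = 1. So H_2 = Z.

H_0 = Z,  H_1 = 0,  H_2 = Z.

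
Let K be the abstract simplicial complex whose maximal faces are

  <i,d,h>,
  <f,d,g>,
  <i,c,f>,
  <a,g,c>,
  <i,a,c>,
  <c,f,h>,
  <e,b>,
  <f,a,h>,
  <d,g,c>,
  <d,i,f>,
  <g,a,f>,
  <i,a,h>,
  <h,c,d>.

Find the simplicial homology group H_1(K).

H_1 = Z/2Z.

Take the total order a < b < c < d < e < f < g < h < i on the vertex set. Then K (dimension 2) consists of the simplices:

  0-simplices (9): a, b, c, d, e, f, g, h, i
  1-simplices (19): ac, af, ag, ah, ai, be, cd, cf, cg, ch, ci, df, dg, dh, di, fg, fh, fi, hi
  2-simplices (12): acg, aci, afg, afh, ahi, cdg, cdh, cfh, cfi, dfg, dfi, dhi

Hence C_0 ≅ Z^9, C_1 ≅ Z^19, C_2 ≅ Z^12.

Boundary ∂_1: C_1 → C_0 is given by ∂[p,q] = [q] − [p].
The 9×19 boundary matrix has rank 7 and Smith normal form diag(1,1,1,1,1,1,1).

∂_2: C_2 → C_1 maps a triangle to the signed sum of its edges. For instance
  ∂dfi = fi − di + df,
  ∂afh = fh − ah + af.
As a 19×12 matrix over Z this has rank 12, with invariant factors (1,1,1,1,1,1,1,1,1,1,1,2).

From H_k ≅ ker(∂_k) / im(∂_{k+1}) we obtain:

  H_1: rank ker ∂_1 − rank ∂_2 = (19 − 7) − 12 = 0, and ∂_2 has invariant factor 2 > 1, so H_1 = Z/2Z.

(K is a triangulation of the disjoint union of the 1-simplex and the real projective plane RP^2.)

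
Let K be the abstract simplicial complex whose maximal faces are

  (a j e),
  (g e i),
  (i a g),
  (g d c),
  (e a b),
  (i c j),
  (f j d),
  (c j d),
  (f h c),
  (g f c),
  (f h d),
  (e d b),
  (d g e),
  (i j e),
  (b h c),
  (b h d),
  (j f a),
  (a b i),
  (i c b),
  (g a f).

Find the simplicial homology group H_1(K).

Order the vertices as a < b < c < d < e < f < g < h < i < j. Listing each simplex with vertices in this order, K has dimension 2 with simplices:

  0-simplices (10): a, b, c, d, e, f, g, h, i, j
  1-simplices (30): ab, ae, af, ag, ai, aj, bc, bd, be, bh, bi, cd, cf, cg, ch, ci, cj, de, df, dg, dh, dj, eg, ei, ej, fg, fh, fj, gi, ij
  2-simplices (20): abe, abi, aej, afg, afj, agi, bch, bci, bde, bdh, cdg, cdj, cfg, cfh, cij, deg, dfh, dfj, egi, eij

giving chain groups C_0 ≅ Z^10, C_1 ≅ Z^30, C_2 ≅ Z^20.

Boundary ∂_1: C_1 → C_0 sends each edge [p,q] (with p < q) to q − p. For instance
  ∂eg = g − e.
The 10×30 boundary matrix has rank 9 and Smith normal form diag(1,1,1,1,1,1,1,1,1).

Boundary ∂_2: C_2 → C_1 acts by ∂[p,q,r] = [q,r] − [p,r] + [p,q]. For instance
  ∂cfg = fg − cg + cf,
  ∂cij = ij − cj + ci.
The 30×20 boundary matrix has rank 20 and Smith normal form diag(1,1,1,1,1,1,1,1,1,1,1,1,1,1,1,1,1,1,1,2).

From H_k ≅ ker(∂_k) / im(∂_{k+1}) we obtain:

  H_1: rank ker ∂_1 − rank ∂_2 = (30 − 9) − 20 = 1, and ∂_2 has invariant factor 2 > 1, so H_1 = Z × Z/2.

H_1 ≅ Z × Z/2.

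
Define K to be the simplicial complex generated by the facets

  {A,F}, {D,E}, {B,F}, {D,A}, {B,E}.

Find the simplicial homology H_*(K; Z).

H_0 = Z,  H_1 = Z.

We work with the vertex ordering A < B < D < E < F. The simplices of K, each written with vertices in increasing order, are:

  0-simplices (5): A, B, D, E, F
  1-simplices (5): AD, AF, BE, BF, DE

giving chain groups C_0 ≅ Z^5, C_1 ≅ Z^5.

Boundary ∂_1: C_1 → C_0 sends each edge [p,q] (with p < q) to q − p. For instance
  ∂BF = F − B.
As a 5×5 matrix over Z this has rank 4, with invariant factors (1,1,1,1).

From H_k ≅ ker(∂_k) / im(∂_{k+1}) we obtain:

  H_0: rank C_0 − rank ∂_1 = 5 − 4 = 1, and the invariant factors of ∂_1 are all 1, so H_0 ≅ Z.
  H_1: rank ker ∂_1 − rank ∂_2 = (5 − 4) − 0 = 1, and there is no ∂_2, so H_1 ≅ Z.

(K is a triangulation of the circle S^1.)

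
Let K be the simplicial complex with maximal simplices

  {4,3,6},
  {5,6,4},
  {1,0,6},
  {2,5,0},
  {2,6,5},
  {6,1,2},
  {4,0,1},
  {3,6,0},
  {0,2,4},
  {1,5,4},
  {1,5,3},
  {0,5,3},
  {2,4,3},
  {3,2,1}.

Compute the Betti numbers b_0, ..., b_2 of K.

b_0 = 1, b_1 = 2, b_2 = 1.

Fix the vertex order 0 < 1 < 2 < 3 < 4 < 5 < 6 and write every simplex with vertices in increasing order. Then dim K = 2 and the simplices of K are:

  0-simplices (7): [0], [1], [2], [3], [4], [5], [6]
  1-simplices (21): [0,1], [0,2], [0,3], [0,4], [0,5], [0,6], [1,2], [1,3], [1,4], [1,5], [1,6], [2,3], [2,4], [2,5], [2,6], [3,4], [3,5], [3,6], [4,5], [4,6], [5,6]
  2-simplices (14): [0,1,4], [0,1,6], [0,2,4], [0,2,5], [0,3,5], [0,3,6], [1,2,3], [1,2,6], [1,3,5], [1,4,5], [2,3,4], [2,5,6], [3,4,6], [4,5,6]

giving chain groups C_0 ≅ Z^7, C_1 ≅ Z^21, C_2 ≅ Z^14.

Boundary ∂_1: C_1 → C_0 sends each edge [p,q] (with p < q) to q − p.
The resulting 7×21 matrix has rank 6, and its Smith normal form has invariant factors (1,1,1,1,1,1).

Boundary ∂_2: C_2 → C_1 sends each 2-simplex [p,q,r] to [q,r] − [p,r] + [p,q]. For instance
  ∂[4,5,6] = [5,6] − [4,6] + [4,5],
  ∂[1,4,5] = [4,5] − [1,5] + [1,4].
This gives a 21×14 integer matrix of rank 13; reducing to Smith normal form yields diagonal entries (1,1,1,1,1,1,1,1,1,1,1,1,1).

Now H_k = ker ∂_k / im ∂_{k+1}, so:

  H_0: rank C_0 − rank ∂_1 = 7 − 6 = 1, and the invariant factors of ∂_1 are all 1, so H_0 ≅ Z.
  H_1: rank ker ∂_1 − rank ∂_2 = (21 − 6) − 13 = 2, and the invariant factors of ∂_2 are all 1, so H_1 ≅ Z^2.
  H_2: rank ker ∂_2 − rank ∂_3 = (14 − 13) − 0 = 1, and there is no ∂_3, so H_2 ≅ Z.

As a check, the Euler characteristic is 7 − 21 + 14 = 0, which agrees with 1 − 2 + 1 = 0.
(K is a triangulation of the torus T^2.)

Hence the Betti numbers are b_0 = 1, b_1 = 2, b_2 = 1.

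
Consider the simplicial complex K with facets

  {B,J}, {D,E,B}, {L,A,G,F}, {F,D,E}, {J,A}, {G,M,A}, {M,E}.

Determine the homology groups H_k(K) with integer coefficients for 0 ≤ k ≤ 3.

H_0 = Z,  H_1 = Z^2,  H_2 = 0,  H_3 = 0.

Order the vertices as A < B < D < E < F < G < J < L < M. Listing each simplex with vertices in this order, K has dimension 3 with simplices:

  0-simplices (9): A, B, D, E, F, G, J, L, M
  1-simplices (16): AF, AG, AJ, AL, AM, BD, BE, BJ, DE, DF, EF, EM, FG, FL, GL, GM
  2-simplices (7): AFG, AFL, AGL, AGM, BDE, DEF, FGL
  3-simplices (1): AFGL

so the chain groups are C_0 ≅ Z^9, C_1 ≅ Z^16, C_2 ≅ Z^7, C_3 ≅ Z^1.

Boundary ∂_1: C_1 → C_0 is given by ∂[p,q] = [q] − [p]. For instance
  ∂AG = G − A.
The 9×16 boundary matrix has rank 8 and Smith normal form diag(1,1,1,1,1,1,1,1).

Boundary ∂_2: C_2 → C_1 sends each 2-simplex [p,q,r] to [q,r] − [p,r] + [p,q]. For instance
  ∂AFL = FL − AL + AF,
  ∂FGL = GL − FL + FG.
The resulting 16×7 matrix has rank 6, and its Smith normal form has invariant factors (1,1,1,1,1,1).

The boundary map ∂_3: C_3 → C_2 sends each 3-simplex σ to the alternating sum Σ_i (−1)^i (σ with its i-th vertex removed). For instance
  ∂AFGL = FGL − AGL + AFL − AFG.
The resulting 7×1 matrix has rank 1, and its Smith normal form has invariant factors (1).

Reading off H_k = ker ∂_k / im ∂_{k+1}:

  H_0: rank C_0 − rank ∂_1 = 9 − 8 = 1, and the invariant factors of ∂_1 are all 1, so H_0 ≅ Z.
  H_1: rank ker ∂_1 − rank ∂_2 = (16 − 8) − 6 = 2, and the invariant factors of ∂_2 are all 1, so H_1 ≅ Z^2.
  H_2: rank ker ∂_2 − rank ∂_3 = (7 − 6) − 1 = 0, and the invariant factors of ∂_3 are all 1, so H_2 ≅ 0.
  H_3: rank ker ∂_3 − rank ∂_4 = (1 − 1) − 0 = 0, and there is no ∂_4, so H_3 ≅ 0.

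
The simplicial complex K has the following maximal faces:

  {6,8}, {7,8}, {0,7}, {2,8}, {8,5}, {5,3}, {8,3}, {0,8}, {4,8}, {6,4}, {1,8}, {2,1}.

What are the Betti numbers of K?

Fix the vertex order 0 < 1 < 2 < 3 < 4 < 5 < 6 < 7 < 8 and write every simplex with vertices in increasing order. Then dim K = 1 and the simplices of K are:

  0-simplices (9): [0], [1], [2], [3], [4], [5], [6], [7], [8]
  1-simplices (12): [0,7], [0,8], [1,2], [1,8], [2,8], [3,5], [3,8], [4,6], [4,8], [5,8], [6,8], [7,8]

so the chain groups are C_0 ≅ Z^9, C_1 ≅ Z^12.

Boundary ∂_1: C_1 → C_0 sends each edge [p,q] (with p < q) to q − p.
As a 9×12 matrix over Z this has rank 8, with invariant factors (1,1,1,1,1,1,1,1).

Computing H_k = (kernel of ∂_k) / (image of ∂_{k+1}):

  H_0: rank C_0 − rank ∂_1 = 9 − 8 = 1, and the invariant factors of ∂_1 are all 1, so H_0 = Z.
  H_1: rank ker ∂_1 − rank ∂_2 = (12 − 8) − 0 = 4, and there is no ∂_2, so H_1 = Z^4.

As a check, the Euler characteristic is 9 − 12 = -3, which agrees with 1 − 4 = -3.

Hence the Betti numbers are b_0 = 1, b_1 = 4.

b_0 = 1, b_1 = 4.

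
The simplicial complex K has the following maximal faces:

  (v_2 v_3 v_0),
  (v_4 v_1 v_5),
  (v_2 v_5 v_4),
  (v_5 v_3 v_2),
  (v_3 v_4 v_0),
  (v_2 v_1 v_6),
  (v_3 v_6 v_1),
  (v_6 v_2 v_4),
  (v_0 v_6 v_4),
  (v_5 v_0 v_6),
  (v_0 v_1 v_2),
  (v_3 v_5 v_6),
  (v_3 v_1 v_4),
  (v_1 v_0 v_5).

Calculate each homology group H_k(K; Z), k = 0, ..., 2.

We work with the vertex ordering v_0 < v_1 < v_2 < v_3 < v_4 < v_5 < v_6. The simplices of K, each written with vertices in increasing order, are:

  0-simplices (7): [v_0], [v_1], [v_2], [v_3], [v_4], [v_5], [v_6]
  1-simplices (21): (21 of them)
  2-simplices (14): (14 of them)

giving chain groups C_0 ≅ Z^7, C_1 ≅ Z^21, C_2 ≅ Z^14.

The boundary map ∂_1: C_1 → C_0 maps an edge to its endpoints' difference, ∂[p,q] = q − p.
As a 7×21 matrix over Z this has rank 6, with invariant factors (1,1,1,1,1,1).

Boundary ∂_2: C_2 → C_1 sends each 2-simplex [p,q,r] to [q,r] − [p,r] + [p,q]. For instance
  ∂[v_0,v_3,v_4] = [v_3,v_4] − [v_0,v_4] + [v_0,v_3],
  ∂[v_1,v_3,v_4] = [v_3,v_4] − [v_1,v_4] + [v_1,v_3].
This gives a 21×14 integer matrix of rank 13; reducing to Smith normal form yields diagonal entries (1,1,1,1,1,1,1,1,1,1,1,1,1).

From H_k ≅ ker(∂_k) / im(∂_{k+1}) we obtain:

  H_0: rank C_0 − rank ∂_1 = 7 − 6 = 1, and the invariant factors of ∂_1 are all 1, so H_0 ≅ Z.
  H_1: rank ker ∂_1 − rank ∂_2 = (21 − 6) − 13 = 2, and the invariant factors of ∂_2 are all 1, so H_1 ≅ Z^2.
  H_2: rank ker ∂_2 − rank ∂_3 = (14 − 13) − 0 = 1, and there is no ∂_3, so H_2 ≅ Z.

As a check, the Euler characteristic is 7 − 21 + 14 = 0, which agrees with 1 − 2 + 1 = 0.

H_0 = Z,  H_1 = Z^2,  H_2 = Z.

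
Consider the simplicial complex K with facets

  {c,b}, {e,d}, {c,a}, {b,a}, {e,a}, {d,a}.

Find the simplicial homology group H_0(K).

H_0 ≅ Z.

Fix the vertex order a < b < c < d < e and write every simplex with vertices in increasing order. Then dim K = 1 and the simplices of K are:

  0-simplices (5): a, b, c, d, e
  1-simplices (6): ab, ac, ad, ae, bc, de

so the chain groups are C_0 ≅ Z^5, C_1 ≅ Z^6.

∂_1: C_1 → C_0 is given by ∂[p,q] = [q] − [p]. For instance
  ∂ae = e − a.
This gives a 5×6 integer matrix of rank 4; reducing to Smith normal form yields diagonal entries (1,1,1,1).

Reading off H_k = ker ∂_k / im ∂_{k+1}:

  H_0: rank C_0 − rank ∂_1 = 5 − 4 = 1, and the invariant factors of ∂_1 are all 1, so H_0 ≅ Z.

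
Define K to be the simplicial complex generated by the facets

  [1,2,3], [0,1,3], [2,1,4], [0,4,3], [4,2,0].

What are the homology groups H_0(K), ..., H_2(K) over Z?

Order the vertices as 0 < 1 < 2 < 3 < 4. Listing each simplex with vertices in this order, K has dimension 2 with simplices:

  0-simplices (5): [0], [1], [2], [3], [4]
  1-simplices (10): [0,1], [0,2], [0,3], [0,4], [1,2], [1,3], [1,4], [2,3], [2,4], [3,4]
  2-simplices (5): [0,1,3], [0,2,4], [0,3,4], [1,2,3], [1,2,4]

giving chain groups C_0 ≅ Z^5, C_1 ≅ Z^10, C_2 ≅ Z^5.

The boundary map ∂_1: C_1 → C_0 sends each edge [p,q] (with p < q) to q − p. For instance
  ∂[1,4] = [4] − [1].
This gives a 5×10 integer matrix of rank 4; reducing to Smith normal form yields diagonal entries (1,1,1,1).

Boundary ∂_2: C_2 → C_1 maps a triangle to the signed sum of its edges. For instance
  ∂[0,1,3] = [1,3] − [0,3] + [0,1],
  ∂[1,2,3] = [2,3] − [1,3] + [1,2].
The resulting 10×5 matrix has rank 5, and its Smith normal form has invariant factors (1,1,1,1,1).

Computing H_k = (kernel of ∂_k) / (image of ∂_{k+1}):

  H_0: rank C_0 − rank ∂_1 = 5 − 4 = 1, and the invariant factors of ∂_1 are all 1, so H_0 = Z.
  H_1: rank ker ∂_1 − rank ∂_2 = (10 − 4) − 5 = 1, and the invariant factors of ∂_2 are all 1, so H_1 = Z.
  H_2: rank ker ∂_2 − rank ∂_3 = (5 − 5) − 0 = 0, and there is no ∂_3, so H_2 = 0.

As a check, the Euler characteristic is 5 − 10 + 5 = 0, which agrees with 1 − 1 + 0 = 0.
(K is a triangulation of the Möbius band.)

H_0 = Z,  H_1 = Z,  H_2 = 0.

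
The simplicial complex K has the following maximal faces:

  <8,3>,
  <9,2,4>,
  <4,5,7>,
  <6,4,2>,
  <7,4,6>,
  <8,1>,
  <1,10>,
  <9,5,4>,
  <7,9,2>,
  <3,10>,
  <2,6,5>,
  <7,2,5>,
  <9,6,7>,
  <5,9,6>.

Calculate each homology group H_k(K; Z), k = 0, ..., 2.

H_0 = Z^2,  H_1 = Z × Z/2,  H_2 = 0.

Order the vertices as 1 < 2 < 3 < 4 < 5 < 6 < 7 < 8 < 9 < 10. Listing each simplex with vertices in this order, K has dimension 2 with simplices:

  0-simplices (10): [1], [2], [3], [4], [5], [6], [7], [8], [9], [10]
  1-simplices (19): [1,8], [1,10], [2,4], [2,5], [2,6], [2,7], [2,9], [3,8], [3,10], [4,5], [4,6], [4,7], [4,9], [5,6], [5,7], [5,9], [6,7], [6,9], [7,9]
  2-simplices (10): [2,4,6], [2,4,9], [2,5,6], [2,5,7], [2,7,9], [4,5,7], [4,5,9], [4,6,7], [5,6,9], [6,7,9]

so the chain groups are C_0 ≅ Z^10, C_1 ≅ Z^19, C_2 ≅ Z^10.

∂_1: C_1 → C_0 sends each edge [p,q] (with p < q) to q − p. For instance
  ∂[6,9] = [9] − [6].
The resulting 10×19 matrix has rank 8, and its Smith normal form has invariant factors (1,1,1,1,1,1,1,1).

∂_2: C_2 → C_1 acts by ∂[p,q,r] = [q,r] − [p,r] + [p,q]. For instance
  ∂[4,5,7] = [5,7] − [4,7] + [4,5],
  ∂[4,5,9] = [5,9] − [4,9] + [4,5].
The 19×10 boundary matrix has rank 10 and Smith normal form diag(1,1,1,1,1,1,1,1,1,2).

Computing H_k = (kernel of ∂_k) / (image of ∂_{k+1}):

  H_0: rank C_0 − rank ∂_1 = 10 − 8 = 2, and the invariant factors of ∂_1 are all 1, so H_0 ≅ Z^2.
  H_1: rank ker ∂_1 − rank ∂_2 = (19 − 8) − 10 = 1, and ∂_2 has invariant factor 2 > 1, so H_1 ≅ Z × Z/2.
  H_2: rank ker ∂_2 − rank ∂_3 = (10 − 10) − 0 = 0, and there is no ∂_3, so H_2 ≅ 0.

As a check, the Euler characteristic is 10 − 19 + 10 = 1, which agrees with 2 − 1 + 0 = 1.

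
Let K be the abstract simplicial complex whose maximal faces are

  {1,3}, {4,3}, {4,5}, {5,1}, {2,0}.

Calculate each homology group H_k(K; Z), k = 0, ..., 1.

H_0 = Z^2,  H_1 = Z.

K has 6 vertices, 5 edges.
rank ∂_0 = 0, rank ∂_1 = 4 ⇒ b_0 = 6 − 0 − 4 = 2; all invariant factors of ∂_1 are 1 so no torsion. So H_0 ≅ Z^2.
rank ∂_1 = 4, rank ∂_2 = 0 ⇒ b_1 = 5 − 4 − 0 = 1. So H_1 ≅ Z.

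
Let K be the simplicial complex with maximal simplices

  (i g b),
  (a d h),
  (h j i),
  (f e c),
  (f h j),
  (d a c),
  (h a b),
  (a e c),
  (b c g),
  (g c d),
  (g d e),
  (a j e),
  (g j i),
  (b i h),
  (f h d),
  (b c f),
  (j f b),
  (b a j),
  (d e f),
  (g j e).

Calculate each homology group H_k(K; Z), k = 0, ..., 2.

Take the total order a < b < c < d < e < f < g < h < i < j on the vertex set. Then K (dimension 2) consists of the simplices:

  0-simplices (10): a, b, c, d, e, f, g, h, i, j
  1-simplices (30): ab, ac, ad, ae, ah, aj, bc, bf, bg, bh, bi, bj, cd, ce, cf, cg, de, df, dg, dh, ef, eg, ej, fh, fj, gi, gj, hi, hj, ij
  2-simplices (20): abh, abj, acd, ace, adh, aej, bcf, bcg, bfj, bgi, bhi, cdg, cef, def, deg, dfh, egj, fhj, gij, hij

Hence C_0 ≅ Z^10, C_1 ≅ Z^30, C_2 ≅ Z^20.

Boundary ∂_1: C_1 → C_0 is given by ∂[p,q] = [q] − [p]. For instance
  ∂de = e − d.
As a 10×30 matrix over Z this has rank 9, with invariant factors (1,1,1,1,1,1,1,1,1).

The boundary map ∂_2: C_2 → C_1 sends each 2-simplex [p,q,r] to [q,r] − [p,r] + [p,q]. For instance
  ∂deg = eg − dg + de,
  ∂bhi = hi − bi + bh.
The 30×20 boundary matrix has rank 20 and Smith normal form diag(1,1,1,1,1,1,1,1,1,1,1,1,1,1,1,1,1,1,1,2).

Computing H_k = (kernel of ∂_k) / (image of ∂_{k+1}):

  H_0: rank C_0 − rank ∂_1 = 10 − 9 = 1, and the invariant factors of ∂_1 are all 1, so H_0 = Z.
  H_1: rank ker ∂_1 − rank ∂_2 = (30 − 9) − 20 = 1, and ∂_2 has invariant factor 2 > 1, so H_1 = Z ⊕ Z/2.
  H_2: rank ker ∂_2 − rank ∂_3 = (20 − 20) − 0 = 0, and there is no ∂_3, so H_2 = 0.

(K is a triangulation of the Klein bottle.)

H_0 = Z,  H_1 = Z ⊕ Z/2,  H_2 = 0.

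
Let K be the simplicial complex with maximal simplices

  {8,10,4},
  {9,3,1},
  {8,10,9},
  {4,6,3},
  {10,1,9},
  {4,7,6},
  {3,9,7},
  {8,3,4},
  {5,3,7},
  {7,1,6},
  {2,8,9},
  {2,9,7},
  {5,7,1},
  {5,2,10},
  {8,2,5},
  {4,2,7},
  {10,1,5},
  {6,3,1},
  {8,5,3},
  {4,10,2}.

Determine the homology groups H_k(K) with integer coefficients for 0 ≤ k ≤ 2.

K has 10 vertices, 30 edges, 20 triangles.
rank ∂_0 = 0, rank ∂_1 = 9 ⇒ b_0 = 10 − 0 − 9 = 1; all invariant factors of ∂_1 are 1 so no torsion. So H_0 ≅ Z.
rank ∂_1 = 9, rank ∂_2 = 20 ⇒ b_1 = 30 − 9 − 20 = 1; ∂_2 has invariant factor(s) [2] giving torsion. So H_1 ≅ Z ⊕ Z/2Z.
rank ∂_2 = 20, rank ∂_3 = 0 ⇒ b_2 = 20 − 20 − 0 = 0. So H_2 ≅ 0.

H_0 = Z,  H_1 = Z ⊕ Z/2Z,  H_2 = 0.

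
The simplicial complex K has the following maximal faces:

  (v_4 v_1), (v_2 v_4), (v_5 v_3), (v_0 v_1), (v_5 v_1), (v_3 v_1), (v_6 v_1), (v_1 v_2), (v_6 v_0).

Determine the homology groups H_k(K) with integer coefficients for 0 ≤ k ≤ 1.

H_0 ≅ Z,  H_1 ≅ Z^3.

Take the total order v_0 < v_1 < v_2 < v_3 < v_4 < v_5 < v_6 on the vertex set. Then K (dimension 1) consists of the simplices:

  0-simplices (7): [v_0], [v_1], [v_2], [v_3], [v_4], [v_5], [v_6]
  1-simplices (9): [v_0,v_1], [v_0,v_6], [v_1,v_2], [v_1,v_3], [v_1,v_4], [v_1,v_5], [v_1,v_6], [v_2,v_4], [v_3,v_5]

giving chain groups C_0 ≅ Z^7, C_1 ≅ Z^9.

Boundary ∂_1: C_1 → C_0 is given by ∂[p,q] = [q] − [p]. For instance
  ∂[v_1,v_2] = [v_2] − [v_1].
The 7×9 boundary matrix has rank 6 and Smith normal form diag(1,1,1,1,1,1).

Computing H_k = (kernel of ∂_k) / (image of ∂_{k+1}):

  H_0: rank C_0 − rank ∂_1 = 7 − 6 = 1, and the invariant factors of ∂_1 are all 1, so H_0 = Z.
  H_1: rank ker ∂_1 − rank ∂_2 = (9 − 6) − 0 = 3, and there is no ∂_2, so H_1 = Z^3.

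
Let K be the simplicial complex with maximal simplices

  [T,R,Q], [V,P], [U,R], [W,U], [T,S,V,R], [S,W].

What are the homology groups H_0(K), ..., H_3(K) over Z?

H_0 ≅ Z,  H_1 ≅ Z,  H_2 = 0,  H_3 = 0.

Take the total order P < Q < R < S < T < U < V < W on the vertex set. Then K (dimension 3) consists of the simplices:

  0-simplices (8): P, Q, R, S, T, U, V, W
  1-simplices (12): PV, QR, QT, RS, RT, RU, RV, ST, SV, SW, TV, UW
  2-simplices (5): QRT, RST, RSV, RTV, STV
  3-simplices (1): RSTV

giving chain groups C_0 ≅ Z^8, C_1 ≅ Z^12, C_2 ≅ Z^5, C_3 ≅ Z^1.

∂_1: C_1 → C_0 sends each edge [p,q] (with p < q) to q − p.
This gives a 8×12 integer matrix of rank 7; reducing to Smith normal form yields diagonal entries (1,1,1,1,1,1,1).

Boundary ∂_2: C_2 → C_1 sends each 2-simplex [p,q,r] to [q,r] − [p,r] + [p,q]. For instance
  ∂RTV = TV − RV + RT,
  ∂STV = TV − SV + ST.
This gives a 12×5 integer matrix of rank 4; reducing to Smith normal form yields diagonal entries (1,1,1,1).

∂_3: C_3 → C_2 sends each 3-simplex σ to the alternating sum Σ_i (−1)^i (σ with its i-th vertex removed). For instance
  ∂RSTV = STV − RTV + RSV − RST.
The resulting 5×1 matrix has rank 1, and its Smith normal form has invariant factors (1).

From H_k ≅ ker(∂_k) / im(∂_{k+1}) we obtain:

  H_0: rank C_0 − rank ∂_1 = 8 − 7 = 1, and the invariant factors of ∂_1 are all 1, so H_0 ≅ Z.
  H_1: rank ker ∂_1 − rank ∂_2 = (12 − 7) − 4 = 1, and the invariant factors of ∂_2 are all 1, so H_1 ≅ Z.
  H_2: rank ker ∂_2 − rank ∂_3 = (5 − 4) − 1 = 0, and the invariant factors of ∂_3 are all 1, so H_2 ≅ 0.
  H_3: rank ker ∂_3 − rank ∂_4 = (1 − 1) − 0 = 0, and there is no ∂_4, so H_3 ≅ 0.

As a check, the Euler characteristic is 8 − 12 + 5 − 1 = 0, which agrees with 1 − 1 + 0 − 0 = 0.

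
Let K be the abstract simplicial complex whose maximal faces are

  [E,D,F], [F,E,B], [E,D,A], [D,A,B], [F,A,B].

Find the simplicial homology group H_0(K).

Fix the vertex order A < B < D < E < F and write every simplex with vertices in increasing order. Then dim K = 2 and the simplices of K are:

  0-simplices (5): A, B, D, E, F
  1-simplices (10): AB, AD, AE, AF, BD, BE, BF, DE, DF, EF
  2-simplices (5): ABD, ABF, ADE, BEF, DEF

so the chain groups are C_0 ≅ Z^5, C_1 ≅ Z^10, C_2 ≅ Z^5.

The boundary map ∂_1: C_1 → C_0 sends each edge [p,q] (with p < q) to q − p.
The resulting 5×10 matrix has rank 4, and its Smith normal form has invariant factors (1,1,1,1).

Boundary ∂_2: C_2 → C_1 maps a triangle to the signed sum of its edges. For instance
  ∂BEF = EF − BF + BE,
  ∂ADE = DE − AE + AD.
The resulting 10×5 matrix has rank 5, and its Smith normal form has invariant factors (1,1,1,1,1).

Now H_k = ker ∂_k / im ∂_{k+1}, so:

  H_0: rank C_0 − rank ∂_1 = 5 − 4 = 1, and the invariant factors of ∂_1 are all 1, so H_0 = Z.

H_0 ≅ Z.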